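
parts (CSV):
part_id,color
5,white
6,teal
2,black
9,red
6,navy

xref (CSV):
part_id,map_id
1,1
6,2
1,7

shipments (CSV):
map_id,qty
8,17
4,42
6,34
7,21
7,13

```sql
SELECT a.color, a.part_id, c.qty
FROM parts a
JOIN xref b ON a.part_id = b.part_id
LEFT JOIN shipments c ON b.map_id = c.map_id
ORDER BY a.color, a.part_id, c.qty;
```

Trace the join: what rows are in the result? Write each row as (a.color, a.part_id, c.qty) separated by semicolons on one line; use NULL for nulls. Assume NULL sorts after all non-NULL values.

Step 1 — a INNER JOIN b on part_id → 2 row(s).
Then LEFT JOIN `shipments c` on map_id: each of those 2 rows is kept; rows whose b.map_id has no match in c get NULL for c's columns.

(navy, 6, NULL); (teal, 6, NULL)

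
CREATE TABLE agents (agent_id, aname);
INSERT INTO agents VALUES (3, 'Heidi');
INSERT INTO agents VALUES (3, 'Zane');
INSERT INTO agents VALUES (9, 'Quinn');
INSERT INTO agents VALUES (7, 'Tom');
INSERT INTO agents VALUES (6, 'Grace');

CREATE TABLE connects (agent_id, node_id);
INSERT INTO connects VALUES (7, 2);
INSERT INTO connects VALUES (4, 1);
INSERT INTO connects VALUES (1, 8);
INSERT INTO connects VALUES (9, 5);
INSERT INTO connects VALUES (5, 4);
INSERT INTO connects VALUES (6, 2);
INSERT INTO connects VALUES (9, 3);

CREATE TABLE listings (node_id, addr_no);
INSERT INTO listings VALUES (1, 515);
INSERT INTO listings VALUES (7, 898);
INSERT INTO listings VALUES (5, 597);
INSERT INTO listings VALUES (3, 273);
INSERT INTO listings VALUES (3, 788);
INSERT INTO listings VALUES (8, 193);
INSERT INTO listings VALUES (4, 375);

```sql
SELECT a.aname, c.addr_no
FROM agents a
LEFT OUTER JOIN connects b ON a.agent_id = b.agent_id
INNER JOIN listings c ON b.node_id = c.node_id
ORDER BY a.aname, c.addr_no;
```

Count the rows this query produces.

3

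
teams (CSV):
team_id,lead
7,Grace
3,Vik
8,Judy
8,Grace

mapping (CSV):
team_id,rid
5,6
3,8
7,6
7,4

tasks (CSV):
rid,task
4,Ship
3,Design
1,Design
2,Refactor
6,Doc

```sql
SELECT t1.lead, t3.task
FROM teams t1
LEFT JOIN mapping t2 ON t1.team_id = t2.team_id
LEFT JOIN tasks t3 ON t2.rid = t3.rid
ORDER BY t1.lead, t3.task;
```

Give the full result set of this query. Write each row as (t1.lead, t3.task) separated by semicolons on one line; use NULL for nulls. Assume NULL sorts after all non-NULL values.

(Grace, Doc); (Grace, Ship); (Grace, NULL); (Judy, NULL); (Vik, NULL)

Evaluate left to right. First `teams t1 LEFT JOIN mapping t2` on team_id: 5 row(s).
Then LEFT JOIN `tasks t3` on rid: each of those 5 rows is kept; rows whose t2.rid has no match in t3 get NULL for t3's columns.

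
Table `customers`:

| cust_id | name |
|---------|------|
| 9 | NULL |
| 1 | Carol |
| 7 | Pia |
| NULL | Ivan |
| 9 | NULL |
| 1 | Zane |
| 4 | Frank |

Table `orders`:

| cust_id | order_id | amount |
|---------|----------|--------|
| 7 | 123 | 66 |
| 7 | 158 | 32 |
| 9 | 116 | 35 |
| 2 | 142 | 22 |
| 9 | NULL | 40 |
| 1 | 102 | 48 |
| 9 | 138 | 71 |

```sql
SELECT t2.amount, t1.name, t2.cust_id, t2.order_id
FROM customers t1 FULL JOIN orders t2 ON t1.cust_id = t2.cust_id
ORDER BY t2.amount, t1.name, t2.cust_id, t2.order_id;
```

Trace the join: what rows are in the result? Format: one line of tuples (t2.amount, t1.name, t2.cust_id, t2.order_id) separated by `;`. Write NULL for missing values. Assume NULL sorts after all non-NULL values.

FULL OUTER JOIN keeps every row from both sides; unmatched rows get NULL for the other side's columns.
Matching on t1.cust_id = t2.cust_id. A NULL in a compared column never satisfies the condition.
- t1[0] cust_id=9 → 3 match(es) in t2 → 3 row(s).
- t1[1] cust_id=1 → 1 match(es) in t2 → 1 row(s).
- t1[2] cust_id=7 → 2 match(es) in t2 → 2 row(s).
- t1[3] cust_id=NULL → no match; kept with NULLs on the t2 side.
- t1[4] cust_id=9 → 3 match(es) in t2 → 3 row(s).
- t1[5] cust_id=1 → 1 match(es) in t2 → 1 row(s).
- t1[6] cust_id=4 → no match; kept with NULLs on the t2 side.
- 1 row(s) from t2 found no t1 partner → padded with NULL.

(22, NULL, 2, 142); (32, Pia, 7, 158); (35, NULL, 9, 116); (35, NULL, 9, 116); (40, NULL, 9, NULL); (40, NULL, 9, NULL); (48, Carol, 1, 102); (48, Zane, 1, 102); (66, Pia, 7, 123); (71, NULL, 9, 138); (71, NULL, 9, 138); (NULL, Frank, NULL, NULL); (NULL, Ivan, NULL, NULL)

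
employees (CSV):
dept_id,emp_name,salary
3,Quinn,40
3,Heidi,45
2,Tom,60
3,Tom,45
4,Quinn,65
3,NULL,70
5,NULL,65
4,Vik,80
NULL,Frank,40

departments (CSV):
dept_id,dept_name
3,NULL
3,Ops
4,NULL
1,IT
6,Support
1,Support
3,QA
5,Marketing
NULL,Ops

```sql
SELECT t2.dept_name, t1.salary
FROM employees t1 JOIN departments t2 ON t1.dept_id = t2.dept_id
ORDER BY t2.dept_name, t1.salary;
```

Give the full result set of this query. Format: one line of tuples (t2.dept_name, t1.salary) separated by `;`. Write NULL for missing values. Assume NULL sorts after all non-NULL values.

(Marketing, 65); (Ops, 40); (Ops, 45); (Ops, 45); (Ops, 70); (QA, 40); (QA, 45); (QA, 45); (QA, 70); (NULL, 40); (NULL, 45); (NULL, 45); (NULL, 65); (NULL, 70); (NULL, 80)

INNER JOIN keeps only pairs where the ON condition holds.
Matching on t1.dept_id = t2.dept_id. A NULL in a compared column never satisfies the condition.
- dept_id=3: 3 matching t2 row(s), so 3 row(s) emitted.
- dept_id=3: 3 matching t2 row(s), so 3 row(s) emitted.
- dept_id=2: no matching t2 row, dropped.
- dept_id=3: 3 matching t2 row(s), so 3 row(s) emitted.
- dept_id=4: 1 matching t2 row(s), so 1 row(s) emitted.
- dept_id=3: 3 matching t2 row(s), so 3 row(s) emitted.
- dept_id=5: 1 matching t2 row(s), so 1 row(s) emitted.
- dept_id=4: 1 matching t2 row(s), so 1 row(s) emitted.
- dept_id=NULL: no matching t2 row, dropped.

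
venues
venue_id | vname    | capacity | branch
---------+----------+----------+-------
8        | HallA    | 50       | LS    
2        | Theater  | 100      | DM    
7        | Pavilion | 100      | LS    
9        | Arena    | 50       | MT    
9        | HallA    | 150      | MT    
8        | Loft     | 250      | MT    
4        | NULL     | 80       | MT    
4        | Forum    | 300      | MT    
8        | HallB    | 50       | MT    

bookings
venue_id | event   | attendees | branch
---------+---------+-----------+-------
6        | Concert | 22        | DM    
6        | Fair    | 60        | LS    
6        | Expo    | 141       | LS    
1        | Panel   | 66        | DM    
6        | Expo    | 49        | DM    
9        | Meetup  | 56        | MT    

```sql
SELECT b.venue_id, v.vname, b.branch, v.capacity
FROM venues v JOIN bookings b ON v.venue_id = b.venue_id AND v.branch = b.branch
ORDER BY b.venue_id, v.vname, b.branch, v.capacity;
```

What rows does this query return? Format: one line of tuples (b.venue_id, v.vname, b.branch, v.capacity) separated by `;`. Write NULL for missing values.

INNER JOIN keeps only pairs where the ON condition holds.
Matching on v.venue_id = b.venue_id AND v.branch = b.branch.
Matched pairs: 2.

(9, Arena, MT, 50); (9, HallA, MT, 150)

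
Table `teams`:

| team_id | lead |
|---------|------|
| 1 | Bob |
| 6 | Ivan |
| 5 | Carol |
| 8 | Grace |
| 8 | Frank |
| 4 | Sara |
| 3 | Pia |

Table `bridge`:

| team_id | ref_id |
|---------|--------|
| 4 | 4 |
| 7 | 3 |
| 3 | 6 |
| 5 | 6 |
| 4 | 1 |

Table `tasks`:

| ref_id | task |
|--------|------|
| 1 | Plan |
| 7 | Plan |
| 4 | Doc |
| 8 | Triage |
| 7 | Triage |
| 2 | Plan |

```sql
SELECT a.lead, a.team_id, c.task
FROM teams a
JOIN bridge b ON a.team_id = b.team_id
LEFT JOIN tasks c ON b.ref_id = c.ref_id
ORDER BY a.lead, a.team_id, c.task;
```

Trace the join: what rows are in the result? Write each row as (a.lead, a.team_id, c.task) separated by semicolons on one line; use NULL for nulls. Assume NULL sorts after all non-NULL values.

Step 1 — a INNER JOIN b on team_id → 4 row(s).
Then LEFT JOIN `tasks c` on ref_id: each of those 4 rows is kept; rows whose b.ref_id has no match in c get NULL for c's columns.

(Carol, 5, NULL); (Pia, 3, NULL); (Sara, 4, Doc); (Sara, 4, Plan)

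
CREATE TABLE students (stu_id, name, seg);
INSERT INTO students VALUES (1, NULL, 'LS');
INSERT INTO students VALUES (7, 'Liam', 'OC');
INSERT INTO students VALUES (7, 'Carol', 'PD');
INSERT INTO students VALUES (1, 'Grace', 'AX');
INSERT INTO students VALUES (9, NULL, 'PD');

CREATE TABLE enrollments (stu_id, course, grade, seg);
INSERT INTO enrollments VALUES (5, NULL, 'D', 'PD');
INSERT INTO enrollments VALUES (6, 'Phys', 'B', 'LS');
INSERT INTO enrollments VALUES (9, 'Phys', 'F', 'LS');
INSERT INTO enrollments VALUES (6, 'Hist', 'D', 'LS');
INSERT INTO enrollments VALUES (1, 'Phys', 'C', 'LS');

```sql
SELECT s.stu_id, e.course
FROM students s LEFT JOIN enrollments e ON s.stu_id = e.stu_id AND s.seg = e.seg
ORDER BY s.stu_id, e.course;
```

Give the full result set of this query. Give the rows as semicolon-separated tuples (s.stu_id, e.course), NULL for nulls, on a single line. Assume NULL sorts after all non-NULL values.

LEFT JOIN keeps every row from `students`; unmatched rows get NULL for `enrollments`'s columns.
Matching on s.stu_id = e.stu_id AND s.seg = e.seg.
- s[0] stu_id=1, seg=LS → 1 match(es) in e → 1 row(s).
- s[1] stu_id=7, seg=OC → no match; kept with NULLs on the e side.
- s[2] stu_id=7, seg=PD → no match; kept with NULLs on the e side.
- s[3] stu_id=1, seg=AX → no match; kept with NULLs on the e side.
- s[4] stu_id=9, seg=PD → no match; kept with NULLs on the e side.
After projecting and ordering:
s.stu_id | e.course
1 | Phys
1 | NULL
7 | NULL
7 | NULL
9 | NULL

(1, Phys); (1, NULL); (7, NULL); (7, NULL); (9, NULL)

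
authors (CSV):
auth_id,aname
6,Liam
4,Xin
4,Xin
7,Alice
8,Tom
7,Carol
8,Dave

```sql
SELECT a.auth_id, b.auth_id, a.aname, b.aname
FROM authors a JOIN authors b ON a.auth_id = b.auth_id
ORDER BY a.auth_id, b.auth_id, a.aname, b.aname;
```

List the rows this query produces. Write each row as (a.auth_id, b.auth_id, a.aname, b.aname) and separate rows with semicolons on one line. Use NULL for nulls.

(4, 4, Xin, Xin); (4, 4, Xin, Xin); (4, 4, Xin, Xin); (4, 4, Xin, Xin); (6, 6, Liam, Liam); (7, 7, Alice, Alice); (7, 7, Alice, Carol); (7, 7, Carol, Alice); (7, 7, Carol, Carol); (8, 8, Dave, Dave); (8, 8, Dave, Tom); (8, 8, Tom, Dave); (8, 8, Tom, Tom)

INNER JOIN keeps only pairs where the ON condition holds.
Matching on a.auth_id = b.auth_id.
- a (auth_id=6) pairs with 1 row(s) of b.
- a (auth_id=4) pairs with 2 row(s) of b.
- a (auth_id=4) pairs with 2 row(s) of b.
- a (auth_id=7) pairs with 2 row(s) of b.
- a (auth_id=8) pairs with 2 row(s) of b.
- a (auth_id=7) pairs with 2 row(s) of b.
- a (auth_id=8) pairs with 2 row(s) of b.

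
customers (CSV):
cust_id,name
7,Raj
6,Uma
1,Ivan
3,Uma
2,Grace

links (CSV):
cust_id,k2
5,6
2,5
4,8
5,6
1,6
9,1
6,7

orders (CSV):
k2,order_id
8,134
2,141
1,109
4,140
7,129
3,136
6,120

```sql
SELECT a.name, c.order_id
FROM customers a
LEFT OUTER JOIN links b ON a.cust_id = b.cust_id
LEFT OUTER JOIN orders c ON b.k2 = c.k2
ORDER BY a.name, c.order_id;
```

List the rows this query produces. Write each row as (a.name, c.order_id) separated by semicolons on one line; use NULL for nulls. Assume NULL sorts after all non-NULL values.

(Grace, NULL); (Ivan, 120); (Raj, NULL); (Uma, 129); (Uma, NULL)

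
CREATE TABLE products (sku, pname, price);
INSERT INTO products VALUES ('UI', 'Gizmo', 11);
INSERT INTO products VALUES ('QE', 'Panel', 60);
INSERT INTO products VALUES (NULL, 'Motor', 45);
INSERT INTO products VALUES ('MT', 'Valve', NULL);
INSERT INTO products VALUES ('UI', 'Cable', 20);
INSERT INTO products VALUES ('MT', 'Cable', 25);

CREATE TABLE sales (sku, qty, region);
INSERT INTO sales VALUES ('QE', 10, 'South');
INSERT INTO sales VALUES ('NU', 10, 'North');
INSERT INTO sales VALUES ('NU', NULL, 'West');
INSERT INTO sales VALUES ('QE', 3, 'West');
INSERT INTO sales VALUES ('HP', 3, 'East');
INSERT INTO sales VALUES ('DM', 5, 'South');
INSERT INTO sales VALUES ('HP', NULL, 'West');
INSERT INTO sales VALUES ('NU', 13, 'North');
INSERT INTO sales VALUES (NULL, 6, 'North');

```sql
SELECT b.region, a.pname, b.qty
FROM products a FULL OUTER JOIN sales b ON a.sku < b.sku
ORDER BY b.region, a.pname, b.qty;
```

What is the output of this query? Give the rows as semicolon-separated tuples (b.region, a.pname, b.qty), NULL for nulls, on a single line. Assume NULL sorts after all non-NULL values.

FULL OUTER JOIN keeps every row from both sides; unmatched rows get NULL for the other side's columns.
Matching on a.sku < b.sku. A NULL in a compared column never satisfies the condition.
Matched pairs: 10; unmatched a rows kept: 4; unmatched b rows kept: 4.

(East, NULL, 3); (North, Cable, 10); (North, Cable, 13); (North, Valve, 10); (North, Valve, 13); (North, NULL, 6); (South, Cable, 10); (South, Valve, 10); (South, NULL, 5); (West, Cable, 3); (West, Cable, NULL); (West, Valve, 3); (West, Valve, NULL); (West, NULL, NULL); (NULL, Cable, NULL); (NULL, Gizmo, NULL); (NULL, Motor, NULL); (NULL, Panel, NULL)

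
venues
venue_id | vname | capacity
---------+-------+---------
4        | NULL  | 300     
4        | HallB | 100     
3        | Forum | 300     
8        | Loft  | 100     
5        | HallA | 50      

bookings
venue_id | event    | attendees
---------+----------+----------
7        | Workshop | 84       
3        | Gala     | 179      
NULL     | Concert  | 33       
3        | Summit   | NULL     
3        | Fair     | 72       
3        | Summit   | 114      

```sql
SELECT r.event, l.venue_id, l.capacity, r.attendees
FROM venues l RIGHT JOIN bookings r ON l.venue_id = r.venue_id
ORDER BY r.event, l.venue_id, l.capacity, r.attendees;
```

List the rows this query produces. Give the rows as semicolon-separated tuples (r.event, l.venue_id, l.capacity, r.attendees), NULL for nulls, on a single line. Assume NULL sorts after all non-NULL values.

(Concert, NULL, NULL, 33); (Fair, 3, 300, 72); (Gala, 3, 300, 179); (Summit, 3, 300, 114); (Summit, 3, 300, NULL); (Workshop, NULL, NULL, 84)

RIGHT JOIN keeps every row from `bookings`; unmatched rows get NULL for `venues`'s columns.
Matching on l.venue_id = r.venue_id. A NULL in a compared column never satisfies the condition.
Matched pairs: 4; unmatched r rows kept: 2.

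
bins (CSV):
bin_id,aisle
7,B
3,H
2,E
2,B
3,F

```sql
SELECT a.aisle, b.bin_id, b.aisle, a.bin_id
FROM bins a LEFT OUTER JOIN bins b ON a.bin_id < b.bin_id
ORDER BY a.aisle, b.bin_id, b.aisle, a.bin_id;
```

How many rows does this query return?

9

LEFT JOIN keeps every row from `bins a`; unmatched rows get NULL for `bins b`'s columns.
Matching on a.bin_id < b.bin_id.
Matched pairs: 8; unmatched a rows kept: 1.
Total: 8 matched + 1 padded = 9 rows.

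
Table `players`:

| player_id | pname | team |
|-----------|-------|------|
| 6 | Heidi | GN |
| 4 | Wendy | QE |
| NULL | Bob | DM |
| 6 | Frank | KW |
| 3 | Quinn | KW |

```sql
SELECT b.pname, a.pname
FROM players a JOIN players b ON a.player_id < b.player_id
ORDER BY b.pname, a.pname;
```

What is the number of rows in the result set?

5

INNER JOIN keeps only pairs where the ON condition holds.
Matching on a.player_id < b.player_id. A NULL in a compared column never satisfies the condition.
- player_id=6: no matching b row, dropped.
- player_id=4: 2 matching b row(s), so 2 row(s) emitted.
- player_id=NULL: no matching b row, dropped.
- player_id=6: no matching b row, dropped.
- player_id=3: 3 matching b row(s), so 3 row(s) emitted.
Total: 5 rows.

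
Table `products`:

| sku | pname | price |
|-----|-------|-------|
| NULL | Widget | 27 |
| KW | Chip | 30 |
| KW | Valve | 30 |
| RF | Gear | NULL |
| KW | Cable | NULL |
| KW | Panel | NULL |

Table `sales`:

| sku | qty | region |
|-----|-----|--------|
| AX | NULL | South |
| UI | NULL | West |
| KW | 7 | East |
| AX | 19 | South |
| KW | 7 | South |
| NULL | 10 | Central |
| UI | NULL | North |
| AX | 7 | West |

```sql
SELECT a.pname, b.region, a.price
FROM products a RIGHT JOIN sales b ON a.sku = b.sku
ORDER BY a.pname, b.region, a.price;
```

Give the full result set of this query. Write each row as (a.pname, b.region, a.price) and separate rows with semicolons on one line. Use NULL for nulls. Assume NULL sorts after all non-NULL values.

(Cable, East, NULL); (Cable, South, NULL); (Chip, East, 30); (Chip, South, 30); (Panel, East, NULL); (Panel, South, NULL); (Valve, East, 30); (Valve, South, 30); (NULL, Central, NULL); (NULL, North, NULL); (NULL, South, NULL); (NULL, South, NULL); (NULL, West, NULL); (NULL, West, NULL)

RIGHT JOIN keeps every row from `sales`; unmatched rows get NULL for `products`'s columns.
Matching on a.sku = b.sku. A NULL in a compared column never satisfies the condition.
- a (sku=NULL) has no partner in b.
- a (sku=KW) pairs with 2 row(s) of b.
- a (sku=KW) pairs with 2 row(s) of b.
- a (sku=RF) has no partner in b.
- a (sku=KW) pairs with 2 row(s) of b.
- a (sku=KW) pairs with 2 row(s) of b.
- 6 row(s) from b found no a partner → padded with NULL.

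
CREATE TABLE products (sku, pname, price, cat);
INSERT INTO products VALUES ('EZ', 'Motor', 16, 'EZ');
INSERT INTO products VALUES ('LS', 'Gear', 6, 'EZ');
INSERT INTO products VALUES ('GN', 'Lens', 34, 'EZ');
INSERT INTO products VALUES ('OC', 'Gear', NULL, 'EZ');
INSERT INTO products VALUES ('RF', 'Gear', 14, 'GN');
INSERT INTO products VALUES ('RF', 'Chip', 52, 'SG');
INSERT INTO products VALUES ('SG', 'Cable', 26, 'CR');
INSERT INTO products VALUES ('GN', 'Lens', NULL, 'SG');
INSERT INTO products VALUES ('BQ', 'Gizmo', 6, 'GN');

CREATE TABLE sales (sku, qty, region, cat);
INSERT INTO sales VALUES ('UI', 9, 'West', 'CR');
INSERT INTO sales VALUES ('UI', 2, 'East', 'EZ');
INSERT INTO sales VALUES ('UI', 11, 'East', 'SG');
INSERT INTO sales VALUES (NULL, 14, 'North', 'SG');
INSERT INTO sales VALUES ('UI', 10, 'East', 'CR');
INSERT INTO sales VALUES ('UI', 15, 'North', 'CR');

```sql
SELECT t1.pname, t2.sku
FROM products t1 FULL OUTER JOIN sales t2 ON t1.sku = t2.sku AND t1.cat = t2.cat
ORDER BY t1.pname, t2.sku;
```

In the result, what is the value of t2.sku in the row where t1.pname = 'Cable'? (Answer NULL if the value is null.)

NULL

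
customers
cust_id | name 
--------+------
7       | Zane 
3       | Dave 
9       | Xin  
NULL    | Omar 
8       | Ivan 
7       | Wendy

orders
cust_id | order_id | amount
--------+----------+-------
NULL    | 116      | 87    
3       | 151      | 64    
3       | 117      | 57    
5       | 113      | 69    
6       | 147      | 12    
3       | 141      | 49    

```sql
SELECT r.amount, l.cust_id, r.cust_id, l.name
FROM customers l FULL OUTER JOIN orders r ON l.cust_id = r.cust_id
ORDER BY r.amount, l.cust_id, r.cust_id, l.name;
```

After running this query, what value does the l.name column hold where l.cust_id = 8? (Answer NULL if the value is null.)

FULL OUTER JOIN keeps every row from both sides; unmatched rows get NULL for the other side's columns.
Matching on l.cust_id = r.cust_id. A NULL in a compared column never satisfies the condition.
Matched pairs: 3; unmatched l rows kept: 5; unmatched r rows kept: 3.

Ivan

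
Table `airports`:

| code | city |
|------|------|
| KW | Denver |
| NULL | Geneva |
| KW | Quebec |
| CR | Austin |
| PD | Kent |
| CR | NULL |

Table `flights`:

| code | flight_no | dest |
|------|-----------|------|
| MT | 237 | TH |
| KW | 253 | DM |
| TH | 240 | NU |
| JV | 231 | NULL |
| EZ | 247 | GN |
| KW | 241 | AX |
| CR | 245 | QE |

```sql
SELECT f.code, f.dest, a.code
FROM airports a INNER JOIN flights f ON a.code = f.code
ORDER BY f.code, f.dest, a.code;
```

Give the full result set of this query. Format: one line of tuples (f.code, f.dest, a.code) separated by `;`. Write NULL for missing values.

(CR, QE, CR); (CR, QE, CR); (KW, AX, KW); (KW, AX, KW); (KW, DM, KW); (KW, DM, KW)

INNER JOIN keeps only pairs where the ON condition holds.
Matching on a.code = f.code. A NULL in a compared column never satisfies the condition.
- a[0] code=KW → 2 match(es) in f → 2 row(s).
- a[1] code=NULL → no match; dropped.
- a[2] code=KW → 2 match(es) in f → 2 row(s).
- a[3] code=CR → 1 match(es) in f → 1 row(s).
- a[4] code=PD → no match; dropped.
- a[5] code=CR → 1 match(es) in f → 1 row(s).
After projecting and ordering:
f.code | f.dest | a.code
CR | QE | CR
CR | QE | CR
KW | AX | KW
KW | AX | KW
KW | DM | KW
KW | DM | KW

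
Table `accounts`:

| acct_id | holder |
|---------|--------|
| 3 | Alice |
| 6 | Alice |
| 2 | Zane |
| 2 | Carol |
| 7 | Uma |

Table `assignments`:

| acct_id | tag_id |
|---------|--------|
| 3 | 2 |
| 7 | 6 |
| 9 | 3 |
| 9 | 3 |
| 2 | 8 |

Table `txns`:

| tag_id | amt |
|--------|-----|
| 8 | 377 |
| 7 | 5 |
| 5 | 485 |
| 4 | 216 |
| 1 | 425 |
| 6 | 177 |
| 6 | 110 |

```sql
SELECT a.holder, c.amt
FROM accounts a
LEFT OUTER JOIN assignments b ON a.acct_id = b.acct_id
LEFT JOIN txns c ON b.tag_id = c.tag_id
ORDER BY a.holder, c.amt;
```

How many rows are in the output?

Evaluate left to right. First `accounts a LEFT JOIN assignments b` on acct_id: 5 row(s).
Then LEFT JOIN `txns c` on tag_id: each of those 5 rows is kept; rows whose b.tag_id has no match in c get NULL for c's columns.
Result: 6 row(s).

6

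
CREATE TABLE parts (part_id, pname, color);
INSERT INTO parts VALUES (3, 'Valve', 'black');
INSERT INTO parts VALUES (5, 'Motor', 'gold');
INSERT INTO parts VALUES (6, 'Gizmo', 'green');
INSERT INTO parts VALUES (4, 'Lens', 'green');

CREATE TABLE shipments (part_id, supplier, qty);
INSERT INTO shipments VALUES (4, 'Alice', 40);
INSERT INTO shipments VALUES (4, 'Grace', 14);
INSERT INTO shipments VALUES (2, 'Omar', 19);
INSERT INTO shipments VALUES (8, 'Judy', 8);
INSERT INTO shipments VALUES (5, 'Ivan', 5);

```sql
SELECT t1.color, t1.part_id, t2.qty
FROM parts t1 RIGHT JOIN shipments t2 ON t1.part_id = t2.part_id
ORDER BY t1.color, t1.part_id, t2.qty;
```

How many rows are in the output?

RIGHT JOIN keeps every row from `shipments`; unmatched rows get NULL for `parts`'s columns.
Matching on t1.part_id = t2.part_id.
- t1 (part_id=3) has no partner in t2.
- t1 (part_id=5) pairs with 1 row(s) of t2.
- t1 (part_id=6) has no partner in t2.
- t1 (part_id=4) pairs with 2 row(s) of t2.
- 2 row(s) from t2 found no t1 partner → padded with NULL.
Total: 3 matched + 2 padded = 5 rows.

5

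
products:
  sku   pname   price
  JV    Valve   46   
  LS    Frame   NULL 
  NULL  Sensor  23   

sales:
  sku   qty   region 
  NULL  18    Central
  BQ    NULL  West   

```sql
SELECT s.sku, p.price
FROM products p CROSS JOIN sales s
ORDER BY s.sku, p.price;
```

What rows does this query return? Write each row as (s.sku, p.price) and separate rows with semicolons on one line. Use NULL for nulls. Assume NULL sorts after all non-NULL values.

CROSS JOIN pairs every row of `products` with every row of `sales`: 3 × 2 = 6 rows.

(BQ, 23); (BQ, 46); (BQ, NULL); (NULL, 23); (NULL, 46); (NULL, NULL)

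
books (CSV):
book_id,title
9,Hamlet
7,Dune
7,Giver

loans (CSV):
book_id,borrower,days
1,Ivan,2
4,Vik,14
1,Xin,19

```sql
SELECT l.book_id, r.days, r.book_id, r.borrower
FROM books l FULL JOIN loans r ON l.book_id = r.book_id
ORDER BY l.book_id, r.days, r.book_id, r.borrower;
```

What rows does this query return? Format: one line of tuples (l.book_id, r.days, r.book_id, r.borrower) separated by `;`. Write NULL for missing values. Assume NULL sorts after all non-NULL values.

(7, NULL, NULL, NULL); (7, NULL, NULL, NULL); (9, NULL, NULL, NULL); (NULL, 2, 1, Ivan); (NULL, 14, 4, Vik); (NULL, 19, 1, Xin)

FULL OUTER JOIN keeps every row from both sides; unmatched rows get NULL for the other side's columns.
Matching on l.book_id = r.book_id.
- l (book_id=9) has no partner → padded with NULL.
- l (book_id=7) has no partner → padded with NULL.
- l (book_id=7) has no partner → padded with NULL.
- plus 3 unmatched r row(s), each kept with NULL l columns.
After projecting and ordering:
l.book_id | r.days | r.book_id | r.borrower
7 | NULL | NULL | NULL
7 | NULL | NULL | NULL
9 | NULL | NULL | NULL
NULL | 2 | 1 | Ivan
NULL | 14 | 4 | Vik
NULL | 19 | 1 | Xin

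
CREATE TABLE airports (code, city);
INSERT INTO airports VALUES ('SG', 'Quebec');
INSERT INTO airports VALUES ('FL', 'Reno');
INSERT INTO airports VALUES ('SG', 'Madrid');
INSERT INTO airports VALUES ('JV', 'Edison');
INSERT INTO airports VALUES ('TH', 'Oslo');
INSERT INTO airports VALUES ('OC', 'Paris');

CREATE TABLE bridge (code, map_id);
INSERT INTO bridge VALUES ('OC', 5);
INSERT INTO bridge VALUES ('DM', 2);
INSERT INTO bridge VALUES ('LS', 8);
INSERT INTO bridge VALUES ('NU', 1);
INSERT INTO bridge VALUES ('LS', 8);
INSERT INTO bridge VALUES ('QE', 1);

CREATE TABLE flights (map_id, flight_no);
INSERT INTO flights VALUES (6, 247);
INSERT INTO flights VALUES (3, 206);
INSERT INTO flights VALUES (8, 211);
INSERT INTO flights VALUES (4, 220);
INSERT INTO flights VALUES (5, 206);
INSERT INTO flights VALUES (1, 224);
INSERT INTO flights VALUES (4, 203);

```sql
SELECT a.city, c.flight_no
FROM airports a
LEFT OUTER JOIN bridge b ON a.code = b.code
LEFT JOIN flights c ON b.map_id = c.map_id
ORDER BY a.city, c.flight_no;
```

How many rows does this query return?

6

Step 1 — a LEFT JOIN b on code → 6 row(s).
Then LEFT JOIN `flights c` on map_id: each of those 6 rows is kept; rows whose b.map_id has no match in c get NULL for c's columns.
Result: 6 row(s).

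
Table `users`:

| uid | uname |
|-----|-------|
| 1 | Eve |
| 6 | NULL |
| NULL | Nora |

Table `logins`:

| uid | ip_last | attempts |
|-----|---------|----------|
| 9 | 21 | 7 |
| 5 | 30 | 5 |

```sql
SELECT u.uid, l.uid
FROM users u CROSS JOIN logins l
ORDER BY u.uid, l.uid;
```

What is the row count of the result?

CROSS JOIN pairs every row of `users` with every row of `logins`: 3 × 2 = 6 rows.

6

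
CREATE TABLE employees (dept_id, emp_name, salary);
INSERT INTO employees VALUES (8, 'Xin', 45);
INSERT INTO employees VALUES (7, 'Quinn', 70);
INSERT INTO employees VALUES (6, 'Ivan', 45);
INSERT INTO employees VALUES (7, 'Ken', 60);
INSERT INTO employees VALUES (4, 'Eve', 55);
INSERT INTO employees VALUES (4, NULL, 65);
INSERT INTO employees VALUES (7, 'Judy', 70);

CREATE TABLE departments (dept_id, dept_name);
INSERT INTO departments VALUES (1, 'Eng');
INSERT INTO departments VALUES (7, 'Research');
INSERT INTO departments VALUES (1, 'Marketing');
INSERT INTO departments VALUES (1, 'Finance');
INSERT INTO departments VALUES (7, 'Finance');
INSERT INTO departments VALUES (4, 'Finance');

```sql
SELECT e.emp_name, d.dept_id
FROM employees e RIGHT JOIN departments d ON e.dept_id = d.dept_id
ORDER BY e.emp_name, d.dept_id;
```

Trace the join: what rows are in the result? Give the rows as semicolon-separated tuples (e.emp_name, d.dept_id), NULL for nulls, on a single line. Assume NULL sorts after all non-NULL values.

(Eve, 4); (Judy, 7); (Judy, 7); (Ken, 7); (Ken, 7); (Quinn, 7); (Quinn, 7); (NULL, 1); (NULL, 1); (NULL, 1); (NULL, 4)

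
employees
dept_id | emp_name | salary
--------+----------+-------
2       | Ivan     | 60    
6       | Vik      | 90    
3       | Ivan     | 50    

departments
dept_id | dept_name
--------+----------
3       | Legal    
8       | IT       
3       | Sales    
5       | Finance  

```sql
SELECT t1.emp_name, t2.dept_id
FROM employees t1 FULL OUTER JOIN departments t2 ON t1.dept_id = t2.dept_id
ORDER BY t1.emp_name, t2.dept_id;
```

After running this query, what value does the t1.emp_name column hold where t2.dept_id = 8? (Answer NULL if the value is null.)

FULL OUTER JOIN keeps every row from both sides; unmatched rows get NULL for the other side's columns.
Matching on t1.dept_id = t2.dept_id.
- dept_id=2: no t2 row matches, row kept with t2 columns NULL.
- dept_id=6: no t2 row matches, row kept with t2 columns NULL.
- dept_id=3: 2 matching t2 row(s), so 2 row(s) emitted.
- plus 2 unmatched t2 row(s), each kept with NULL t1 columns.

NULL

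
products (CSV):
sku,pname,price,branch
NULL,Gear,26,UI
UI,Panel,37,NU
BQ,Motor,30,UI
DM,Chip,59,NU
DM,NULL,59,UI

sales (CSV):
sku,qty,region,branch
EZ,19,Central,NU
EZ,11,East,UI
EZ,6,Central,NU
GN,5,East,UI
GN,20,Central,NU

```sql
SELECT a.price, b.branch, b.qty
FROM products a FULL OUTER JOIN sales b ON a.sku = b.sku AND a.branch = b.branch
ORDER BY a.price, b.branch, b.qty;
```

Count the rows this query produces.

FULL OUTER JOIN keeps every row from both sides; unmatched rows get NULL for the other side's columns.
Matching on a.sku = b.sku AND a.branch = b.branch. A NULL in a compared column never satisfies the condition.
Matched pairs: 0; unmatched a rows kept: 5; unmatched b rows kept: 5.
Total: 0 matched + 10 padded = 10 rows.

10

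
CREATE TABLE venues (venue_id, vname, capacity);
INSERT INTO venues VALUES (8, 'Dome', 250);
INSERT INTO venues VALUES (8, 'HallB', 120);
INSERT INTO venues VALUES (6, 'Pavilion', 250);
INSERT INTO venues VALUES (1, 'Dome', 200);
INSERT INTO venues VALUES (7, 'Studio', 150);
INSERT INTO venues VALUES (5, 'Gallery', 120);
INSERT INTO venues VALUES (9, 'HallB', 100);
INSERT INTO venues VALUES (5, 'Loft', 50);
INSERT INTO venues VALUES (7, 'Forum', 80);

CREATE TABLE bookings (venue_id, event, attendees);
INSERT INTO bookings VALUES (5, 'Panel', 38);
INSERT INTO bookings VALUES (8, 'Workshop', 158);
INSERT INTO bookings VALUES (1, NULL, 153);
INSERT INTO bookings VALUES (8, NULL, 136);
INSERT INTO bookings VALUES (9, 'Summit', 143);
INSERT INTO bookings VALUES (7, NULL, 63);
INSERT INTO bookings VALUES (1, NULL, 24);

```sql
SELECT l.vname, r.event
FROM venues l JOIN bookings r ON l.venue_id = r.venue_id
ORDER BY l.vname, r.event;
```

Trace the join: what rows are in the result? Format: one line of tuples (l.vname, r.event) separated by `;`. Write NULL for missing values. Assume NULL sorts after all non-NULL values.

(Dome, Workshop); (Dome, NULL); (Dome, NULL); (Dome, NULL); (Forum, NULL); (Gallery, Panel); (HallB, Summit); (HallB, Workshop); (HallB, NULL); (Loft, Panel); (Studio, NULL)

INNER JOIN keeps only pairs where the ON condition holds.
Matching on l.venue_id = r.venue_id.
- venue_id=8: 2 matching r row(s), so 2 row(s) emitted.
- venue_id=8: 2 matching r row(s), so 2 row(s) emitted.
- venue_id=6: no matching r row, dropped.
- venue_id=1: 2 matching r row(s), so 2 row(s) emitted.
- venue_id=7: 1 matching r row(s), so 1 row(s) emitted.
- venue_id=5: 1 matching r row(s), so 1 row(s) emitted.
- venue_id=9: 1 matching r row(s), so 1 row(s) emitted.
- venue_id=5: 1 matching r row(s), so 1 row(s) emitted.
- venue_id=7: 1 matching r row(s), so 1 row(s) emitted.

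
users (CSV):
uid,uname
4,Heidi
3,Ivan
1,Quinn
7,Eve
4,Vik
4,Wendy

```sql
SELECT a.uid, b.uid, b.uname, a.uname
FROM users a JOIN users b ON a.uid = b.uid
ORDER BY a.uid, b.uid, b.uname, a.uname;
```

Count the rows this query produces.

INNER JOIN keeps only pairs where the ON condition holds.
Matching on a.uid = b.uid.
- a row (uid=4): matches 3 b row(s) → 3 output row(s).
- a row (uid=3): matches 1 b row(s) → 1 output row(s).
- a row (uid=1): matches 1 b row(s) → 1 output row(s).
- a row (uid=7): matches 1 b row(s) → 1 output row(s).
- a row (uid=4): matches 3 b row(s) → 3 output row(s).
- a row (uid=4): matches 3 b row(s) → 3 output row(s).
Total: 12 rows.

12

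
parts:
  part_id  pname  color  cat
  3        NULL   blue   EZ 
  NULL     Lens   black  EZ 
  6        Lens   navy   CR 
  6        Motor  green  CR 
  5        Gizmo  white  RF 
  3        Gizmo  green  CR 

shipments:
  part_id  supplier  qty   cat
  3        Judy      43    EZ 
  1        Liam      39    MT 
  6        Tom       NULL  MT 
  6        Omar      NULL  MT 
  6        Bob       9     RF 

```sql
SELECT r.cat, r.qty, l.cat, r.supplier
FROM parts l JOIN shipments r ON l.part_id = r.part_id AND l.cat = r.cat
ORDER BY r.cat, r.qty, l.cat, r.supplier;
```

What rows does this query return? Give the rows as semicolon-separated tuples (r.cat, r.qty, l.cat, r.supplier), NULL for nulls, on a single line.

INNER JOIN keeps only pairs where the ON condition holds.
Matching on l.part_id = r.part_id AND l.cat = r.cat. A NULL in a compared column never satisfies the condition.
- l[0] part_id=3, cat=EZ → 1 match(es) in r → 1 row(s).
- l[1] part_id=NULL, cat=EZ → no match; dropped.
- l[2] part_id=6, cat=CR → no match; dropped.
- l[3] part_id=6, cat=CR → no match; dropped.
- l[4] part_id=5, cat=RF → no match; dropped.
- l[5] part_id=3, cat=CR → no match; dropped.
After projecting and ordering:
r.cat | r.qty | l.cat | r.supplier
EZ | 43 | EZ | Judy

(EZ, 43, EZ, Judy)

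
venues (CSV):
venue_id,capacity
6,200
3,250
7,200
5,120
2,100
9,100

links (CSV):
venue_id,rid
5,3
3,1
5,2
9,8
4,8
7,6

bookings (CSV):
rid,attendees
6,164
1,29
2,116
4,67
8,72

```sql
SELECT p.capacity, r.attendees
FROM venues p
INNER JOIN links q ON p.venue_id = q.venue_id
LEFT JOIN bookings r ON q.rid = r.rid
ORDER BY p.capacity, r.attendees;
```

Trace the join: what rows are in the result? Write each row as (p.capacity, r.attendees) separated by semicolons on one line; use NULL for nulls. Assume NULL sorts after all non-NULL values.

Step 1 — p INNER JOIN q on venue_id → 5 row(s).
Then LEFT JOIN `bookings r` on rid: each of those 5 rows is kept; rows whose q.rid has no match in r get NULL for r's columns.

(100, 72); (120, 116); (120, NULL); (200, 164); (250, 29)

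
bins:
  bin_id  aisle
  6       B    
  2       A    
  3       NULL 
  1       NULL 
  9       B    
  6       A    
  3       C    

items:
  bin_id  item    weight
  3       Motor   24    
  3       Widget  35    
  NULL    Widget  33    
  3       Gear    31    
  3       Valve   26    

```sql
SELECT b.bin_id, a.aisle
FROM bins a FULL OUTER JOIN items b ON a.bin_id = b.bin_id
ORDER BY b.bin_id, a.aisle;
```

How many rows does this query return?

FULL OUTER JOIN keeps every row from both sides; unmatched rows get NULL for the other side's columns.
Matching on a.bin_id = b.bin_id. A NULL in a compared column never satisfies the condition.
Matched pairs: 8; unmatched a rows kept: 5; unmatched b rows kept: 1.
Total: 8 matched + 6 padded = 14 rows.

14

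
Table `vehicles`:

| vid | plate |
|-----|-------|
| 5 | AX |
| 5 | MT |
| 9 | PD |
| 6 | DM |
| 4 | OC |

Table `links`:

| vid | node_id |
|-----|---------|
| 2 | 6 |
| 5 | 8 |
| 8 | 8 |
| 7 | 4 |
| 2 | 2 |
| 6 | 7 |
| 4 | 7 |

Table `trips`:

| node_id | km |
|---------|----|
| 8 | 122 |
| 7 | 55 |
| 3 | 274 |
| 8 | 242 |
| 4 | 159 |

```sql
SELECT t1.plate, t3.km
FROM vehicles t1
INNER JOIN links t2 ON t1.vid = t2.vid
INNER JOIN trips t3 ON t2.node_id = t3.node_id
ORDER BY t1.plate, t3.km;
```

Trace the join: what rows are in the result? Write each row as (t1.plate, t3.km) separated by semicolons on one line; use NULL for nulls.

(AX, 122); (AX, 242); (DM, 55); (MT, 122); (MT, 242); (OC, 55)

Joins associate left-to-right: vehicles INNER JOIN links on vid gives 4 intermediate row(s).
Then INNER JOIN `trips t3` on node_id: keep only rows whose t2.node_id appears in t3.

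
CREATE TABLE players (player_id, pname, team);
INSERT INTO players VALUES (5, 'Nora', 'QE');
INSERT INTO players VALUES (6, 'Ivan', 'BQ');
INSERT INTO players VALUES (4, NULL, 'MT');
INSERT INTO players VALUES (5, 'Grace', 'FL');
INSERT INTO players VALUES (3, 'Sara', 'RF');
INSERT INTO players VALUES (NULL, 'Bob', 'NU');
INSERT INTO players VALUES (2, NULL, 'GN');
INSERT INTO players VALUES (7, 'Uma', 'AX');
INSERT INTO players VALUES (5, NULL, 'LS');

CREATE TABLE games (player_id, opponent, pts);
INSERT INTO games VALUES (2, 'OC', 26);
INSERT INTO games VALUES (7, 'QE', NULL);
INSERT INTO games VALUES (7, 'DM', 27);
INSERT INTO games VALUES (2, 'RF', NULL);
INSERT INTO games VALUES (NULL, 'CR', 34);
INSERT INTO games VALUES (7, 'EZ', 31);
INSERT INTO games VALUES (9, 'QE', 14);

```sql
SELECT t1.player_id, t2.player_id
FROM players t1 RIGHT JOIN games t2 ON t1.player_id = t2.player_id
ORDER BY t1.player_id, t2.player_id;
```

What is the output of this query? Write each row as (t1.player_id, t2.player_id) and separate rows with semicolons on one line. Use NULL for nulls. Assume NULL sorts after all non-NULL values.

(2, 2); (2, 2); (7, 7); (7, 7); (7, 7); (NULL, 9); (NULL, NULL)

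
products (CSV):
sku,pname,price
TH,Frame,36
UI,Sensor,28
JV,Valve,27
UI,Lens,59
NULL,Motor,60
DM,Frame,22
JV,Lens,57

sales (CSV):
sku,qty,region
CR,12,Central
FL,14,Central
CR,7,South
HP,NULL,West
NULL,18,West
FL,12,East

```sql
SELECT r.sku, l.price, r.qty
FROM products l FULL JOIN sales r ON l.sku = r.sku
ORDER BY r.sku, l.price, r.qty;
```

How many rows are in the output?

13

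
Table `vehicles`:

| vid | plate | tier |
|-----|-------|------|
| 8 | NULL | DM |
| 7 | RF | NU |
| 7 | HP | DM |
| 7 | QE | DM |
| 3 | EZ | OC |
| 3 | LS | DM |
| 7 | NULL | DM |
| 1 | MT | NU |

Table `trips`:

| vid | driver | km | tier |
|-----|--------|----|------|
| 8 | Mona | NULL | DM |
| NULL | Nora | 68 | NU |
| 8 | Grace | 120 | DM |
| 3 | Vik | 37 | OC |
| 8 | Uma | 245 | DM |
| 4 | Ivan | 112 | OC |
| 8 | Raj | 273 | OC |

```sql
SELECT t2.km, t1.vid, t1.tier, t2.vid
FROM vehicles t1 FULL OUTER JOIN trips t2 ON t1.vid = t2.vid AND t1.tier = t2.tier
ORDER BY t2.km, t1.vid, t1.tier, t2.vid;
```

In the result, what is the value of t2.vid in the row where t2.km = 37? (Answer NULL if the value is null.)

3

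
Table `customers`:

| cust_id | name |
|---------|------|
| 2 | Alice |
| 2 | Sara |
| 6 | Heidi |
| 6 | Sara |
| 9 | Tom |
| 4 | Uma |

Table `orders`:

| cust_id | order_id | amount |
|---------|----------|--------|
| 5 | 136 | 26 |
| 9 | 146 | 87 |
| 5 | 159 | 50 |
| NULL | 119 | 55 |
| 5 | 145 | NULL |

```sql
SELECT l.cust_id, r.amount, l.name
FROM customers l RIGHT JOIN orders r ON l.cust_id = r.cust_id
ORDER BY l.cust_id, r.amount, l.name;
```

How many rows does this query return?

5

RIGHT JOIN keeps every row from `orders`; unmatched rows get NULL for `customers`'s columns.
Matching on l.cust_id = r.cust_id. A NULL in a compared column never satisfies the condition.
- l row (cust_id=2): no match.
- l row (cust_id=2): no match.
- l row (cust_id=6): no match.
- l row (cust_id=6): no match.
- l row (cust_id=9): matches 1 r row(s) → 1 output row(s).
- l row (cust_id=4): no match.
- 4 row(s) from r found no l partner → padded with NULL.
Total: 1 matched + 4 padded = 5 rows.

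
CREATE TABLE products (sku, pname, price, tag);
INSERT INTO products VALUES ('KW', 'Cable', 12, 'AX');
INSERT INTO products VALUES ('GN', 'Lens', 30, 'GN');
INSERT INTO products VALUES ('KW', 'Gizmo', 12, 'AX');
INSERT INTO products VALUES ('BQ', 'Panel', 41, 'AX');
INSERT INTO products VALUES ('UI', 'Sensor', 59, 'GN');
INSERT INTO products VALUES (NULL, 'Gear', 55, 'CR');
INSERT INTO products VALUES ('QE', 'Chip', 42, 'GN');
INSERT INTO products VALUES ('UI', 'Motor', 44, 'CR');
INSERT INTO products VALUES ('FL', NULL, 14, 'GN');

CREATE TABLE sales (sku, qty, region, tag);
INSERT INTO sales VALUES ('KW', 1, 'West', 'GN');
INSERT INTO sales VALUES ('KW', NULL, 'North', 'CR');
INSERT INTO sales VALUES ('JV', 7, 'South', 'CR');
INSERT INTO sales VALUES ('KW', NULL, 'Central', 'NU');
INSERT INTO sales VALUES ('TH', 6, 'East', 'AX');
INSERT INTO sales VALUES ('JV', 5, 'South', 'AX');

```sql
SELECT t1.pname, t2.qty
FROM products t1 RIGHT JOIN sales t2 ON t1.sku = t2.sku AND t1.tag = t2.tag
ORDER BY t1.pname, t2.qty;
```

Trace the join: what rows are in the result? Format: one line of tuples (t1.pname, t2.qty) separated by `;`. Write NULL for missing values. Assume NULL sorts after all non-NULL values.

RIGHT JOIN keeps every row from `sales`; unmatched rows get NULL for `products`'s columns.
Matching on t1.sku = t2.sku AND t1.tag = t2.tag. A NULL in a compared column never satisfies the condition.
Matched pairs: 0; unmatched t2 rows kept: 6.

(NULL, 1); (NULL, 5); (NULL, 6); (NULL, 7); (NULL, NULL); (NULL, NULL)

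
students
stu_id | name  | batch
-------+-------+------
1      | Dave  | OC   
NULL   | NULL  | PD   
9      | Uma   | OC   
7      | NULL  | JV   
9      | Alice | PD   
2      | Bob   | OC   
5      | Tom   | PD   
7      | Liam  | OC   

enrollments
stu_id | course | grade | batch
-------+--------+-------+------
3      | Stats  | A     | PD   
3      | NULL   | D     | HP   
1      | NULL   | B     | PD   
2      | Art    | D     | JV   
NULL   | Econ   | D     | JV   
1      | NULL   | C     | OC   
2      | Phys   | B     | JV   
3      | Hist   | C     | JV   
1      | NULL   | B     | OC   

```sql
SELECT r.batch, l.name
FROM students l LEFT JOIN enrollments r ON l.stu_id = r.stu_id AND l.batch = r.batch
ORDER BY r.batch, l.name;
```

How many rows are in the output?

9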